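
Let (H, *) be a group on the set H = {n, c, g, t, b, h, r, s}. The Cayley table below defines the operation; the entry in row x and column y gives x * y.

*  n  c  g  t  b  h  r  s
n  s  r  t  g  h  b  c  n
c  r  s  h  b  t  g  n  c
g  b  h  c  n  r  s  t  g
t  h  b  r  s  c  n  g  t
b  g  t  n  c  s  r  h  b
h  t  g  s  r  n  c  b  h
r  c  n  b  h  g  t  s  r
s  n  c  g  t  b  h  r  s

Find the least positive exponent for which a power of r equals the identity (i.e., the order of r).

The identity element is s (its row matches the header).
r^1 = r
r^2 = r * r = s
The first power of r equal to the identity is r^2, so ord(r) = 2.

2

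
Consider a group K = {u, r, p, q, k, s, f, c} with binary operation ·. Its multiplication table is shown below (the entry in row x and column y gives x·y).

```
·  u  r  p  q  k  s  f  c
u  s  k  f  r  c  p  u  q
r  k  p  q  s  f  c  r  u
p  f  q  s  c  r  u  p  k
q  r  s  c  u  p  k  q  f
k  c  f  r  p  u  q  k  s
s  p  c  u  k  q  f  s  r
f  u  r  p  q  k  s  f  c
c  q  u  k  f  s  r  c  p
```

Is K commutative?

Check whether the table is symmetric across its main diagonal.
Every entry (row x, col y) equals the entry (row y, col x), so K is abelian.

Yes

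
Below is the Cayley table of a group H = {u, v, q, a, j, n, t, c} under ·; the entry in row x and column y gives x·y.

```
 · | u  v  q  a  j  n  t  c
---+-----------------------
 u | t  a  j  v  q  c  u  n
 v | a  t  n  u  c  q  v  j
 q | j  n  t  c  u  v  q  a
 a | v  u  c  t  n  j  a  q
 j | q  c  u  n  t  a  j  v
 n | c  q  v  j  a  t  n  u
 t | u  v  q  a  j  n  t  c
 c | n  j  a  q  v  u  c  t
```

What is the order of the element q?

The identity element is t (its row matches the header).
q^1 = q
q^2 = q·q = t
The first power of q equal to the identity is q^2, so ord(q) = 2.

2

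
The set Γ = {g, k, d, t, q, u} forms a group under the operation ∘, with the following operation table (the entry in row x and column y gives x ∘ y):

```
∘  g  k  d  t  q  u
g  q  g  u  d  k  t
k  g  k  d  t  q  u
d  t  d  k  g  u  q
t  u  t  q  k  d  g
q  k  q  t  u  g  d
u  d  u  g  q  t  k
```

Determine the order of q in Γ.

The identity element is k (its row matches the header).
q^1 = q
q^2 = q ∘ q = g
q^3 = g ∘ q = k
The first power of q equal to the identity is q^3, so ord(q) = 3.

3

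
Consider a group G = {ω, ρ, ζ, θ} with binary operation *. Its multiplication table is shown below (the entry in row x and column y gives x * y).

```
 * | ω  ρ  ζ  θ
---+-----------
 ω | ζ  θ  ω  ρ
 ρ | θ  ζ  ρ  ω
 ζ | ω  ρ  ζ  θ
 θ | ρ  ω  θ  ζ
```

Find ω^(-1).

First locate the identity: row ζ matches the header, so ζ is the identity.
Scan row ω for ζ: ω * ω = ζ. Hence ω^(-1) = ω.
(Structurally, G here is isomorphic to the Klein four-group V_4.)

ω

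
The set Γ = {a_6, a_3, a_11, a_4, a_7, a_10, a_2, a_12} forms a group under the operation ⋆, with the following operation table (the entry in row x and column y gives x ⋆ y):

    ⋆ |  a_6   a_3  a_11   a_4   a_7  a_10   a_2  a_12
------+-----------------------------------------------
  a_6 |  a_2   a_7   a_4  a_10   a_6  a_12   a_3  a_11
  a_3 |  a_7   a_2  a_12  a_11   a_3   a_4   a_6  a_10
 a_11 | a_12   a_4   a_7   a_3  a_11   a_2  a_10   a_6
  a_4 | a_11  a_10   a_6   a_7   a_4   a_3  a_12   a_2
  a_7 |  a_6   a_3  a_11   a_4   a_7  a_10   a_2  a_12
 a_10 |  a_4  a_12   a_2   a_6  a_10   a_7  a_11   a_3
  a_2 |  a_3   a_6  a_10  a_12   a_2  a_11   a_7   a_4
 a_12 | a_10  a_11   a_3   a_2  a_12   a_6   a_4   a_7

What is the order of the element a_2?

The identity element is a_7 (its row matches the header).
a_2^1 = a_2
a_2^2 = a_2 ⋆ a_2 = a_7
The first power of a_2 equal to the identity is a_2^2, so ord(a_2) = 2.

2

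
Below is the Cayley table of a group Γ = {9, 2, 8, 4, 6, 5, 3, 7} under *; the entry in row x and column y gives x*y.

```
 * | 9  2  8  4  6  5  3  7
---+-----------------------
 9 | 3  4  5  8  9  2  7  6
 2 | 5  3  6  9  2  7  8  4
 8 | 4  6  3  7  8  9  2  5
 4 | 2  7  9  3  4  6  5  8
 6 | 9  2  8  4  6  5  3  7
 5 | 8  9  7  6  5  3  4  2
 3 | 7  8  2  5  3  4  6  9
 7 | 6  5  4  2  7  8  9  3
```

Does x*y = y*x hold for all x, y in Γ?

No

8*7 = 5 but 7*8 = 4.
Since 8 and 7 do not commute, Γ is not abelian.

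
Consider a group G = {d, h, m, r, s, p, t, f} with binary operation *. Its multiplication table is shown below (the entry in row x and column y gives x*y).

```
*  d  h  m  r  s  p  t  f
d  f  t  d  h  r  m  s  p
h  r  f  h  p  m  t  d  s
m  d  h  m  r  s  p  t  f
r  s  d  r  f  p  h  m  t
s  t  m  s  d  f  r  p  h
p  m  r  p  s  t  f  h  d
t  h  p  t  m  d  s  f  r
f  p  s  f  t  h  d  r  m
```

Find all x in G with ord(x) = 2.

Identity is m. Compute the order of each non-identity element by repeated multiplication:
  d: d → f → p → m  (order 4)
  h: h → f → s → m  (order 4)
  r: r → f → t → m  (order 4)
  s: s → f → h → m  (order 4)
  p: p → f → d → m  (order 4)
  t: t → f → r → m  (order 4)
  f: f → m  (order 2)
Elements of order 2: {f}.
(Structurally, G here is isomorphic to the quaternion group Q_8.)

{f}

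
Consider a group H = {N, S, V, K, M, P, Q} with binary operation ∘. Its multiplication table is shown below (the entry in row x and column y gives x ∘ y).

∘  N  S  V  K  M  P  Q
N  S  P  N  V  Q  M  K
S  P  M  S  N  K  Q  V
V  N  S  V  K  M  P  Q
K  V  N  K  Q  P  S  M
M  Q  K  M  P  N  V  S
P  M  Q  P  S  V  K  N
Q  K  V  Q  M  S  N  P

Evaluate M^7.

M^1 = M
M^2 = M ∘ M = N
M^3 = N ∘ M = Q
M^4 = Q ∘ M = S
M^5 = S ∘ M = K
M^6 = K ∘ M = P
M^7 = P ∘ M = V

V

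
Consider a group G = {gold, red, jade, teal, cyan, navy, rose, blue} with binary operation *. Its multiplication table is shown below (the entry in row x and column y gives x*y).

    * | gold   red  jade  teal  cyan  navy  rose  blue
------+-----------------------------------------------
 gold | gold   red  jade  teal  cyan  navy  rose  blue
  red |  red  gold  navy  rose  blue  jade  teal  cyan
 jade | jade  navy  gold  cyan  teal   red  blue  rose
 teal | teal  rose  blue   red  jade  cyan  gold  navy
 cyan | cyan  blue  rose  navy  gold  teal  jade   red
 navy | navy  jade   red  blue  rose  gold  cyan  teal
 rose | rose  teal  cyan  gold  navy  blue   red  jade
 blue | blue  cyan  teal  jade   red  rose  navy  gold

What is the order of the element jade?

2

The identity element is gold (its row matches the header).
jade^1 = jade
jade^2 = jade*jade = gold
The first power of jade equal to the identity is jade^2, so ord(jade) = 2.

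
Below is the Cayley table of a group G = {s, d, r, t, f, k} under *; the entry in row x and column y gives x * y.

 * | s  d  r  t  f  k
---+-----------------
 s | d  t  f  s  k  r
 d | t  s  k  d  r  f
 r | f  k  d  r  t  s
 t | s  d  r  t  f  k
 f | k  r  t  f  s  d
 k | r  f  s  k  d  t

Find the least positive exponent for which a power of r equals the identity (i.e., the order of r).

6

The identity element is t (its row matches the header).
r^1 = r
r^2 = r * r = d
r^3 = d * r = k
r^4 = k * r = s
r^5 = s * r = f
r^6 = f * r = t
The first power of r equal to the identity is r^6, so ord(r) = 6.
(Structurally, G here is isomorphic to the cyclic group Z_6.)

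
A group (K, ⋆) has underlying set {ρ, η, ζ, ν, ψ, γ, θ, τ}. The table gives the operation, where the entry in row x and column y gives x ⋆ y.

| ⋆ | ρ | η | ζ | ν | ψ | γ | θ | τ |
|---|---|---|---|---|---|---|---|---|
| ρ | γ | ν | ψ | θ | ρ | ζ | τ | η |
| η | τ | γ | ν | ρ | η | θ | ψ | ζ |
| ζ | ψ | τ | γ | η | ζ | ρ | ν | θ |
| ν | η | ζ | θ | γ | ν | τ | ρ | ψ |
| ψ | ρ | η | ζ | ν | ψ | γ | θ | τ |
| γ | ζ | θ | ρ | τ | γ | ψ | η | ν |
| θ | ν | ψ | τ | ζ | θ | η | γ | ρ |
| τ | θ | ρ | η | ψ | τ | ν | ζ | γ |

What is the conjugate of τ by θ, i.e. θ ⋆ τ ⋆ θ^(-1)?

The identity is ψ. In row θ, the entry ψ sits in column η, so θ^(-1) = η.
θ ⋆ τ = ρ
ρ ⋆ η = ν

ν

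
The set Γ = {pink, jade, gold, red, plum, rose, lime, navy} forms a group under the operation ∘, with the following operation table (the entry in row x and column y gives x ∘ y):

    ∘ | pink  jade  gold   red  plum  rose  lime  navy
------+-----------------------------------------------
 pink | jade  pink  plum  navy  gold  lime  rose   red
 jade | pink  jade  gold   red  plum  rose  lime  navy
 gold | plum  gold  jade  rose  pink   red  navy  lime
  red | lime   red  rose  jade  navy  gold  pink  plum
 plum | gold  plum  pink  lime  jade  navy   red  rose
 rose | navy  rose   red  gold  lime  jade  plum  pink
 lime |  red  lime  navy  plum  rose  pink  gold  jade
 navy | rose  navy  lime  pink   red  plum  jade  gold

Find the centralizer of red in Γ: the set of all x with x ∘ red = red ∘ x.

{gold, jade, red, rose}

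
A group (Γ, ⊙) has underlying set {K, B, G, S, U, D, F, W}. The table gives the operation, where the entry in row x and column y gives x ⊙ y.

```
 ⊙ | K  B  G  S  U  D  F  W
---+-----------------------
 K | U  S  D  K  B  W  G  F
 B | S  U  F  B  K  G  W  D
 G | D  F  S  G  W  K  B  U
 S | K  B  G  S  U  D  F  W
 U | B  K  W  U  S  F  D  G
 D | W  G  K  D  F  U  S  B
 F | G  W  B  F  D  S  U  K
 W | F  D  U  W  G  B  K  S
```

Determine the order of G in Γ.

2

The identity element is S (its row matches the header).
G^1 = G
G^2 = G ⊙ G = S
The first power of G equal to the identity is G^2, so ord(G) = 2.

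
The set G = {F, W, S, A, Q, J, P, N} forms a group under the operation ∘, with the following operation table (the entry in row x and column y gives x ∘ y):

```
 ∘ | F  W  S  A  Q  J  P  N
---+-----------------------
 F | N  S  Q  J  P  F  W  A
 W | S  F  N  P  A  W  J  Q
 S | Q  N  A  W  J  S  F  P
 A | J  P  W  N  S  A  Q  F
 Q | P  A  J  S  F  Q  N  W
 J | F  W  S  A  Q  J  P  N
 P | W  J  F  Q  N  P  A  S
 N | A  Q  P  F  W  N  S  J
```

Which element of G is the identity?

The identity e satisfies e ∘ x = x for all x, so its row in the table reproduces the column headers.
Row J reads: F, W, S, A, Q, J, P, N — exactly the header order. So J is the identity.

J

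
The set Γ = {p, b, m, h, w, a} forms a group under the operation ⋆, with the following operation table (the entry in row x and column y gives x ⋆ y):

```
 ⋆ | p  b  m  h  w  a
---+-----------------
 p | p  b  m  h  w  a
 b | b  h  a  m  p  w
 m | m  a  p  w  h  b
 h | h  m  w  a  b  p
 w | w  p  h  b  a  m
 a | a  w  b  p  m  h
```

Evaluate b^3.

b^1 = b
b^2 = b ⋆ b = h
b^3 = h ⋆ b = m

m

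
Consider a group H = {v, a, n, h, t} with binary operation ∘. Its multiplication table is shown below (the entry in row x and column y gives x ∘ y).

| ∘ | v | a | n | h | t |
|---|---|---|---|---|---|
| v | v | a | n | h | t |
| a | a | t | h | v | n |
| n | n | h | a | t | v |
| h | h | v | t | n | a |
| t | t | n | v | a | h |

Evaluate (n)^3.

n^1 = n
n^2 = n ∘ n = a
n^3 = a ∘ n = h

h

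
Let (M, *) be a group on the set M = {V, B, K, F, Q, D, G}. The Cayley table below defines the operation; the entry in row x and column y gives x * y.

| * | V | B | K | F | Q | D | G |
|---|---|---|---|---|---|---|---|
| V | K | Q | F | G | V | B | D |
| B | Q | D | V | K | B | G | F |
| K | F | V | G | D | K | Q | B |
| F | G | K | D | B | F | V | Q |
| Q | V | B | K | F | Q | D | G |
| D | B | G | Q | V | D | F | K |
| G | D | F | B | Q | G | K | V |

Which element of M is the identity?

The identity e satisfies e * x = x for all x, so its row in the table reproduces the column headers.
Row Q reads: V, B, K, F, Q, D, G — exactly the header order. So Q is the identity.
(Structurally, M here is isomorphic to the cyclic group Z_7.)

Q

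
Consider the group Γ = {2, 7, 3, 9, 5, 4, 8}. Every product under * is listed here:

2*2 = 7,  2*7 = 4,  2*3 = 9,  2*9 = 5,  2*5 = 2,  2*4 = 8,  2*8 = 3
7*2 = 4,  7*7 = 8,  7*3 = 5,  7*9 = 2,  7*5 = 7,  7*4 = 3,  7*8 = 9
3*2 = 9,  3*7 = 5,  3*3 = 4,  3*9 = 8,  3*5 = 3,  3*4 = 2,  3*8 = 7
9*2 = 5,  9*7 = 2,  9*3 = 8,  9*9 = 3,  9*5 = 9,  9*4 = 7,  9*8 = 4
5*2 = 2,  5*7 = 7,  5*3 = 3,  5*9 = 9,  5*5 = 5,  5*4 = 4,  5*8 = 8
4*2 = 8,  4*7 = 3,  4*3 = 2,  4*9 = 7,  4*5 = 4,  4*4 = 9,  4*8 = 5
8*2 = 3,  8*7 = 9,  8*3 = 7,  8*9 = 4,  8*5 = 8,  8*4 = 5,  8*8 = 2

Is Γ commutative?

Check whether the table is symmetric across its main diagonal.
Every entry (row x, col y) equals the entry (row y, col x), so Γ is abelian.
(In fact Γ ≅ the cyclic group Z_7.)

Yes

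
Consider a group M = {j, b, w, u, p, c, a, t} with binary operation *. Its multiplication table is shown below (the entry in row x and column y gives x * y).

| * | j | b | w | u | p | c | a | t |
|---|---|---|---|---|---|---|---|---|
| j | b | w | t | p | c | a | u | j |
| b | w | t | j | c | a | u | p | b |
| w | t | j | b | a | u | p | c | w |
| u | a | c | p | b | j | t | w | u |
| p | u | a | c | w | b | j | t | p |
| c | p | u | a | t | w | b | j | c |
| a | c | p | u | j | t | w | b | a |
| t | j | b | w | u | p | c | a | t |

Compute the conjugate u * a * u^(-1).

p

The identity is t. In row u, the entry t sits in column c, so u^(-1) = c.
u * a = w
w * c = p
(Structurally, M here is isomorphic to the quaternion group Q_8.)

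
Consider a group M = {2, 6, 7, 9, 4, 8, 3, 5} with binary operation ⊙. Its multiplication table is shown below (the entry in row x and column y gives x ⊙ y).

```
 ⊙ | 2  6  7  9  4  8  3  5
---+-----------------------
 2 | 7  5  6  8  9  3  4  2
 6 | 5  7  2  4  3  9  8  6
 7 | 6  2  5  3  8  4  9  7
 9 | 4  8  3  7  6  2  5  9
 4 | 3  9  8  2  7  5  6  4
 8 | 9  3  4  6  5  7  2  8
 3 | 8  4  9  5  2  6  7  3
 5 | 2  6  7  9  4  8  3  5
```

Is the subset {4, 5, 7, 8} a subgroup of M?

{4, 5, 7, 8} contains the identity 5.
Checking products: every product of two elements of {4, 5, 7, 8} (read from the table) lies in {4, 5, 7, 8}, so the set is closed.
In a finite group, a nonempty closed subset is a subgroup. So {4, 5, 7, 8} ≤ M.

Yes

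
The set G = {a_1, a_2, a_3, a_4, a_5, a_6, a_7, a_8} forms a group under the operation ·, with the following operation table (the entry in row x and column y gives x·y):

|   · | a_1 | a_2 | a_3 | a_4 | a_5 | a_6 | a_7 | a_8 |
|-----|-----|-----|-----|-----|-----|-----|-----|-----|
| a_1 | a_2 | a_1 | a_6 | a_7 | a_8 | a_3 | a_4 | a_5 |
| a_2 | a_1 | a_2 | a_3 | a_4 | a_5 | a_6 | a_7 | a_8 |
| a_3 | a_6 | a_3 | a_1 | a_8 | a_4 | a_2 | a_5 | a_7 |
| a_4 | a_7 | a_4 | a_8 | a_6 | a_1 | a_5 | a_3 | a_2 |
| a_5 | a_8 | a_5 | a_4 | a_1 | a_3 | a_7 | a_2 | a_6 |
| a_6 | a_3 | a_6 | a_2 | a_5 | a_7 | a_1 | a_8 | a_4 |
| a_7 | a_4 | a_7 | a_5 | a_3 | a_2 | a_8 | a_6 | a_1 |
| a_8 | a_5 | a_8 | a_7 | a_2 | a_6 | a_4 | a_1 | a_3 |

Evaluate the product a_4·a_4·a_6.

a_1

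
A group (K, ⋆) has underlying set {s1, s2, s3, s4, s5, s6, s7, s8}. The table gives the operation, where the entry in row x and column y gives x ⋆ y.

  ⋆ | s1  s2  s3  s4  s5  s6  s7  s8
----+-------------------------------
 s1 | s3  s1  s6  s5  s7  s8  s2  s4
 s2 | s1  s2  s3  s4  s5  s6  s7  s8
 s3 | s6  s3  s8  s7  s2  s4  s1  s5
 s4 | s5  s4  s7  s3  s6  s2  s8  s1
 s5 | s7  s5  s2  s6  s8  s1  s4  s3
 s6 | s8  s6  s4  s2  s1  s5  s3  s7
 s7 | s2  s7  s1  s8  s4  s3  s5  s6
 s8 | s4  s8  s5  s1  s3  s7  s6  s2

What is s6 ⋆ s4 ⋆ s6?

s6 ⋆ s4 = s2
s2 ⋆ s6 = s6

s6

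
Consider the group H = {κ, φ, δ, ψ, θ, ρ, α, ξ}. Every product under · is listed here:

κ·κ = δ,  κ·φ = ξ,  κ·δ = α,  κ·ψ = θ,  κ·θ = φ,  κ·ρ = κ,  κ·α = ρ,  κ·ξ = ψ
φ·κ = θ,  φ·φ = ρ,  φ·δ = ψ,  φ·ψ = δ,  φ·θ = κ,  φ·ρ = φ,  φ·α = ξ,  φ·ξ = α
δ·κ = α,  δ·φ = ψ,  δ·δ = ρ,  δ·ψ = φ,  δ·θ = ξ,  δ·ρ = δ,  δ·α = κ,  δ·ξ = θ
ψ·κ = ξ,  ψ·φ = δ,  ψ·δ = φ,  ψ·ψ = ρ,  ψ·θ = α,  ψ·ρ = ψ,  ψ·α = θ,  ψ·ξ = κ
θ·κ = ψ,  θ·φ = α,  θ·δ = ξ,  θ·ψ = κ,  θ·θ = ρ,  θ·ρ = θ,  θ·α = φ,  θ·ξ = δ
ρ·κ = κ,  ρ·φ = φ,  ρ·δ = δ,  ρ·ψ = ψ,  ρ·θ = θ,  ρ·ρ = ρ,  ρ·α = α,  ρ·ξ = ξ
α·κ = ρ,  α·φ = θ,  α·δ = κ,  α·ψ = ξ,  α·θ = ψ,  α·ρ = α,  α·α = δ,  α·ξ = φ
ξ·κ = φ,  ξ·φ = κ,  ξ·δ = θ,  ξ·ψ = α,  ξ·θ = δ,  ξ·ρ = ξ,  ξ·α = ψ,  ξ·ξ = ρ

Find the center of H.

{δ, ρ}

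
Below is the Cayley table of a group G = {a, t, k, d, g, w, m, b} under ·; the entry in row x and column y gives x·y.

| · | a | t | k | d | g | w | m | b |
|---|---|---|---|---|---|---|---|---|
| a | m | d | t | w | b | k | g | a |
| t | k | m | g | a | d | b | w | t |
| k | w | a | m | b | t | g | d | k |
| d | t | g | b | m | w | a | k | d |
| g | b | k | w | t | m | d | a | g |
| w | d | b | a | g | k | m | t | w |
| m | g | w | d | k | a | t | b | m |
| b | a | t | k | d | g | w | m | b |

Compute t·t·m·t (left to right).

t·t = m
m·m = b
b·t = t

t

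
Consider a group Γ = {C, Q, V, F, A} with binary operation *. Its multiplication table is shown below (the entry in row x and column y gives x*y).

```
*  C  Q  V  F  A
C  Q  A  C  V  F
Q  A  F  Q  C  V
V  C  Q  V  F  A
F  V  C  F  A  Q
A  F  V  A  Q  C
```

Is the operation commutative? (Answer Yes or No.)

Check whether the table is symmetric across its main diagonal.
Every entry (row x, col y) equals the entry (row y, col x), so Γ is abelian.

Yes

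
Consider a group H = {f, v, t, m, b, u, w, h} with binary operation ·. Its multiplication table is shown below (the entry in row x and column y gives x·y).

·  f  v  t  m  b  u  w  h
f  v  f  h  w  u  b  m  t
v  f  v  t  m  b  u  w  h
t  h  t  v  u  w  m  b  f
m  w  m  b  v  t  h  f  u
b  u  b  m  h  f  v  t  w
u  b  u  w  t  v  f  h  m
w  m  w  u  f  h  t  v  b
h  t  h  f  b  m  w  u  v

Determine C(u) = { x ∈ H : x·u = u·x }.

{b, f, u, v}

Compare row u with column u entry by entry.
f·u = b = u·f, so f commutes with u.
m·u = h but u·m = t, so m does not.
Collecting the elements that commute with u: C(u) = {b, f, u, v}.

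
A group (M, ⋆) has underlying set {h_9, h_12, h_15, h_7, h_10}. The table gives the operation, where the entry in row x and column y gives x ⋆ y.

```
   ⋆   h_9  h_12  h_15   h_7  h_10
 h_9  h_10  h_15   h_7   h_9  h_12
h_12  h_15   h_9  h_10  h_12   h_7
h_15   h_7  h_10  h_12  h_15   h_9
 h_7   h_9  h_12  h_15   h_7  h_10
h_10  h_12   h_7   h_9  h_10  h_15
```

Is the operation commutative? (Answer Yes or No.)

Check whether the table is symmetric across its main diagonal.
Every entry (row x, col y) equals the entry (row y, col x), so M is abelian.

Yes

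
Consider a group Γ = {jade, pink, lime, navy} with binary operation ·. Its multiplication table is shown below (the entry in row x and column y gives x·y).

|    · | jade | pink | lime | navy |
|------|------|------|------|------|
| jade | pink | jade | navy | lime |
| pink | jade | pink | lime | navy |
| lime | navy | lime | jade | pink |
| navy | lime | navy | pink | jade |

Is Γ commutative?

Check whether the table is symmetric across its main diagonal.
Every entry (row x, col y) equals the entry (row y, col x), so Γ is abelian.

Yes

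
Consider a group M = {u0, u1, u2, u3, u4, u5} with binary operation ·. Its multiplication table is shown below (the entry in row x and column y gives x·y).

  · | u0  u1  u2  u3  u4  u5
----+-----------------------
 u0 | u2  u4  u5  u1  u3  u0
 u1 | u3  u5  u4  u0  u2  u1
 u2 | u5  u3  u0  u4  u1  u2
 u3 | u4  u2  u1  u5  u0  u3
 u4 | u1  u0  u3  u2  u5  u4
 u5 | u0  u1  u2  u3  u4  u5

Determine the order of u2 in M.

3

The identity element is u5 (its row matches the header).
u2^1 = u2
u2^2 = u2·u2 = u0
u2^3 = u0·u2 = u5
The first power of u2 equal to the identity is u2^3, so ord(u2) = 3.
(Structurally, M here is isomorphic to the symmetric group S_3.)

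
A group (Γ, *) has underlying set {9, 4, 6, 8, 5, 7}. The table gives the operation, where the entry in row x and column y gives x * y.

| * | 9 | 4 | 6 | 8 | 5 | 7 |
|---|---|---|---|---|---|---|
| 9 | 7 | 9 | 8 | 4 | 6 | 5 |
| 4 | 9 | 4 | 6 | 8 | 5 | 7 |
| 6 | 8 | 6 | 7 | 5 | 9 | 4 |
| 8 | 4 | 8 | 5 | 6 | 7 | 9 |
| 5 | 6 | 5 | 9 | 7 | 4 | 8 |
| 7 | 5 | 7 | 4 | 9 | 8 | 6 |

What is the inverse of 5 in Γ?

First locate the identity: row 4 matches the header, so 4 is the identity.
Scan row 5 for 4: 5 * 5 = 4. Hence 5^(-1) = 5.

5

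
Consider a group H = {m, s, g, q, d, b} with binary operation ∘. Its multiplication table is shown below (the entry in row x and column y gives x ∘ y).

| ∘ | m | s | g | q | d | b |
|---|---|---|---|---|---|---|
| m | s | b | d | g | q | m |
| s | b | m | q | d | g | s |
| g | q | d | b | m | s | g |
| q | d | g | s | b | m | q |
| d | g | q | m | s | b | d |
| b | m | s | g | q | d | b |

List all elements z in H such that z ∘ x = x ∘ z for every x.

An element z is central iff its row equals its column in the table.
For d: d ∘ m = g ≠ q = m ∘ d, so d ∉ Z.
Checking each element this way leaves Z(H) = {b}.

{b}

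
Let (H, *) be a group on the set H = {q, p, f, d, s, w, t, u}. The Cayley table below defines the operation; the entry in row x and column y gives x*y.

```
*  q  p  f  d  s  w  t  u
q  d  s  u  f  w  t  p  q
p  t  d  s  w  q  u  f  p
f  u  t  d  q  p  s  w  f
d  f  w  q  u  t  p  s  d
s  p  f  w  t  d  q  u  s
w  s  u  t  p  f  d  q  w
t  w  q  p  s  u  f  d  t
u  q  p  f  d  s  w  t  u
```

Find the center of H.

An element z is central iff its row equals its column in the table.
For w: w*s = f ≠ q = s*w, so w ∉ Z.
Checking each element this way leaves Z(H) = {d, u}.

{d, u}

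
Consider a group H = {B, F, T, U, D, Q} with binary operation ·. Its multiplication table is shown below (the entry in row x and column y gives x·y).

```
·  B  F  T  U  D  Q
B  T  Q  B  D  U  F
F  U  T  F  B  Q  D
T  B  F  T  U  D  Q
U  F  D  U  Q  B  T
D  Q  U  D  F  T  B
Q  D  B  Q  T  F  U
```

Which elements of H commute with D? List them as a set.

Compare row D with column D entry by entry.
B·D = U but D·B = Q, so B does not.
Collecting the elements that commute with D: C(D) = {D, T}.

{D, T}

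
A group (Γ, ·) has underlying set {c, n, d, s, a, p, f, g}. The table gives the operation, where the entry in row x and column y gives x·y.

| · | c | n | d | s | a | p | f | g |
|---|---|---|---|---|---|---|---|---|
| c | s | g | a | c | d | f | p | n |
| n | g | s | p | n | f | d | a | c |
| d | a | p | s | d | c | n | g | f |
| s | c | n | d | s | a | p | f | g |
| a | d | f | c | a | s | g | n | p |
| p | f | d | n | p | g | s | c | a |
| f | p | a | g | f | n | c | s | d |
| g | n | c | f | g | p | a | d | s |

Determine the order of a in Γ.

The identity element is s (its row matches the header).
a^1 = a
a^2 = a·a = s
The first power of a equal to the identity is a^2, so ord(a) = 2.

2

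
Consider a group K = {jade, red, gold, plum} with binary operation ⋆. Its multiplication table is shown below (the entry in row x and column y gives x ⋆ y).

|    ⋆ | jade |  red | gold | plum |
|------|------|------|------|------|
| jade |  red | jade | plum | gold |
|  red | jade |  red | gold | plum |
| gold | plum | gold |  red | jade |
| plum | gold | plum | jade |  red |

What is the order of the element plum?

The identity element is red (its row matches the header).
plum^1 = plum
plum^2 = plum ⋆ plum = red
The first power of plum equal to the identity is plum^2, so ord(plum) = 2.

2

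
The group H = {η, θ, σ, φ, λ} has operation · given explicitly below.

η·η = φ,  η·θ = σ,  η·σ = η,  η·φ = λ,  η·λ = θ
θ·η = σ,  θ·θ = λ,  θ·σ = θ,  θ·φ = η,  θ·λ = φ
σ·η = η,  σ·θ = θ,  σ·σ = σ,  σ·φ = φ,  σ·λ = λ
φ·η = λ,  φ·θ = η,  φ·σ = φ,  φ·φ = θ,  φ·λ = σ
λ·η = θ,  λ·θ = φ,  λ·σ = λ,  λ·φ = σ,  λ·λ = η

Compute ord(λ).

The identity element is σ (its row matches the header).
λ^1 = λ
λ^2 = λ·λ = η
λ^3 = η·λ = θ
λ^4 = θ·λ = φ
λ^5 = φ·λ = σ
The first power of λ equal to the identity is λ^5, so ord(λ) = 5.
(Structurally, H here is isomorphic to the cyclic group Z_5.)

5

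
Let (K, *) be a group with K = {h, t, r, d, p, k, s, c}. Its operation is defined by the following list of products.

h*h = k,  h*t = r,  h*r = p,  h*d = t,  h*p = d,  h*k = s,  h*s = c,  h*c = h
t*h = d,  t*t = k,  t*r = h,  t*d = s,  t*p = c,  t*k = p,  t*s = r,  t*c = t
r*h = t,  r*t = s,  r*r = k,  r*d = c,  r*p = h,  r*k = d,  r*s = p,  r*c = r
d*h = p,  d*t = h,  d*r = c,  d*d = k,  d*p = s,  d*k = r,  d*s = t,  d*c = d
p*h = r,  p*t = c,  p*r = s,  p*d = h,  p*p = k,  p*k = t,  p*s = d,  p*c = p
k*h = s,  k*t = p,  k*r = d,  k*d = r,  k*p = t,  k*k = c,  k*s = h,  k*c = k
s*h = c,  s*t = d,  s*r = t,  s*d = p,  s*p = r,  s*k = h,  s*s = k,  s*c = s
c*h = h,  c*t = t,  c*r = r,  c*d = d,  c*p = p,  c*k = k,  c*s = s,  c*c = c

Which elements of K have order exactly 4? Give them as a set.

Identity is c. Compute the order of each non-identity element by repeated multiplication:
  h: h → k → s → c  (order 4)
  t: t → k → p → c  (order 4)
  r: r → k → d → c  (order 4)
  d: d → k → r → c  (order 4)
  p: p → k → t → c  (order 4)
  k: k → c  (order 2)
  s: s → k → h → c  (order 4)
Elements of order 4: {d, h, p, r, s, t}.

{d, h, p, r, s, t}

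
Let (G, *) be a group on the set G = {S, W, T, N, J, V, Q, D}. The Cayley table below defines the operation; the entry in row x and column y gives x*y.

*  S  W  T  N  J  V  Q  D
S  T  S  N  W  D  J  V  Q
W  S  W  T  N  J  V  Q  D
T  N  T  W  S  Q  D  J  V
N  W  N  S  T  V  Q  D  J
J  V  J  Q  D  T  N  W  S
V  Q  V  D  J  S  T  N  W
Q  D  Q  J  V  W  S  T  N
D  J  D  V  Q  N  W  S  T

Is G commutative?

No

J*S = V but S*J = D.
Since J and S do not commute, G is not abelian.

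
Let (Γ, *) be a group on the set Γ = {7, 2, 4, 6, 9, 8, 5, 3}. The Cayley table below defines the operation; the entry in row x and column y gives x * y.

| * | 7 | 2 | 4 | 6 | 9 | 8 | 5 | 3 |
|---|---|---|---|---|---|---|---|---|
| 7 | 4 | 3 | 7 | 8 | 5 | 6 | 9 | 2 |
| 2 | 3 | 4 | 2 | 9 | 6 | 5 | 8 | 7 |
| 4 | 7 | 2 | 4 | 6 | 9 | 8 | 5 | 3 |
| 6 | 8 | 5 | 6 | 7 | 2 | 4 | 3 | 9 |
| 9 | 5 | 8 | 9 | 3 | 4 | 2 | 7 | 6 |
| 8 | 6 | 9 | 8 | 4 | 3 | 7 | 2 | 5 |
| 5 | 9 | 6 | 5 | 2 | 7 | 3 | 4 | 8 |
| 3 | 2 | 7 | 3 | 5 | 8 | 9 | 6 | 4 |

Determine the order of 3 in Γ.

2

The identity element is 4 (its row matches the header).
3^1 = 3
3^2 = 3 * 3 = 4
The first power of 3 equal to the identity is 3^2, so ord(3) = 2.
(Structurally, Γ here is isomorphic to the dihedral group D_4.)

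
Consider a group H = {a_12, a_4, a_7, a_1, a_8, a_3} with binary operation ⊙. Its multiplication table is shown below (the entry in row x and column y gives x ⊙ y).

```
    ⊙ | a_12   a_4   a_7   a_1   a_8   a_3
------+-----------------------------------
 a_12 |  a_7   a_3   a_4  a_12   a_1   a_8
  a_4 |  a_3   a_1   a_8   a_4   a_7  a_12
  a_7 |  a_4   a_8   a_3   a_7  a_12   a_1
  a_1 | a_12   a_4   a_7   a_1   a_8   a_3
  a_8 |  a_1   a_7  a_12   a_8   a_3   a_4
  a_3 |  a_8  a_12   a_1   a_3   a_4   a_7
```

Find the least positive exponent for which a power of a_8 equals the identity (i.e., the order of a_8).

6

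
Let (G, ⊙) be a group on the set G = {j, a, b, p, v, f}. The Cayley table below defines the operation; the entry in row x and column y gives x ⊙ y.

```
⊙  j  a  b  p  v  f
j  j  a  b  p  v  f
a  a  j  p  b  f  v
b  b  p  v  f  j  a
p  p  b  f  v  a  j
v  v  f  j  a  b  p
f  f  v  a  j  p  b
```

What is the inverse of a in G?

First locate the identity: row j matches the header, so j is the identity.
Scan row a for j: a ⊙ a = j. Hence a^(-1) = a.
(Structurally, G here is isomorphic to the cyclic group Z_6.)

a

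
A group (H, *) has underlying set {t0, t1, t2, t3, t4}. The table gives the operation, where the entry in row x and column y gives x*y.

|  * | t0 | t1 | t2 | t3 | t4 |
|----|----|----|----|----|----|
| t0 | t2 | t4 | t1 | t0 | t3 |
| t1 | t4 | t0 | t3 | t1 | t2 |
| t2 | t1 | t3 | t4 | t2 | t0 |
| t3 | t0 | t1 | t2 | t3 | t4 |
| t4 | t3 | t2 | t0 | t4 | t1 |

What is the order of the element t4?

5

The identity element is t3 (its row matches the header).
t4^1 = t4
t4^2 = t4*t4 = t1
t4^3 = t1*t4 = t2
t4^4 = t2*t4 = t0
t4^5 = t0*t4 = t3
The first power of t4 equal to the identity is t4^5, so ord(t4) = 5.
(Structurally, H here is isomorphic to the cyclic group Z_5.)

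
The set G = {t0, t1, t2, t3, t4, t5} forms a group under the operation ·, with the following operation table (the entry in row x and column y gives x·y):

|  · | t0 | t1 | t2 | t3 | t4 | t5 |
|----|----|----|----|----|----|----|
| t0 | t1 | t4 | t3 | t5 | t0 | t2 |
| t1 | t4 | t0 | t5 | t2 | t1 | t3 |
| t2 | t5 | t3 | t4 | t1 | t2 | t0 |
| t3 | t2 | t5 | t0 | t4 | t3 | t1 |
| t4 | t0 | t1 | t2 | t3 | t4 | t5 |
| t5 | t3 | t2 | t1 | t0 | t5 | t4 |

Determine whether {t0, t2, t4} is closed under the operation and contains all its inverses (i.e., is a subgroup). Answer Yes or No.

t0·t0 = t1, which is not in {t0, t2, t4}.
The subset is not closed under ·, so it is not a subgroup.

No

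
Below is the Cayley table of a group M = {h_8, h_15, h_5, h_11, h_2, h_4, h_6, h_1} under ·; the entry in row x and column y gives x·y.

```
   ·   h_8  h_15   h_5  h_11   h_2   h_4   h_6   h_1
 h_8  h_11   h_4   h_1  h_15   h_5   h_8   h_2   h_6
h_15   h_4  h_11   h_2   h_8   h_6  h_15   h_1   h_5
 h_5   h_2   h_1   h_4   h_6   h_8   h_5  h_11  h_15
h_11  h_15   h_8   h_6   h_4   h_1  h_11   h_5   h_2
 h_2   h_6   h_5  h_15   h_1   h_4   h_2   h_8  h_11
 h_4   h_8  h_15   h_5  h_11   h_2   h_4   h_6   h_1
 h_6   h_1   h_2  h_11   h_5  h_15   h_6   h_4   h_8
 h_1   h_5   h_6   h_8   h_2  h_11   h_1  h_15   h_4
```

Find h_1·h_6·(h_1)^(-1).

The identity is h_4. In row h_1, the entry h_4 sits in column h_1, so h_1^(-1) = h_1.
h_1·h_6 = h_15
h_15·h_1 = h_5

h_5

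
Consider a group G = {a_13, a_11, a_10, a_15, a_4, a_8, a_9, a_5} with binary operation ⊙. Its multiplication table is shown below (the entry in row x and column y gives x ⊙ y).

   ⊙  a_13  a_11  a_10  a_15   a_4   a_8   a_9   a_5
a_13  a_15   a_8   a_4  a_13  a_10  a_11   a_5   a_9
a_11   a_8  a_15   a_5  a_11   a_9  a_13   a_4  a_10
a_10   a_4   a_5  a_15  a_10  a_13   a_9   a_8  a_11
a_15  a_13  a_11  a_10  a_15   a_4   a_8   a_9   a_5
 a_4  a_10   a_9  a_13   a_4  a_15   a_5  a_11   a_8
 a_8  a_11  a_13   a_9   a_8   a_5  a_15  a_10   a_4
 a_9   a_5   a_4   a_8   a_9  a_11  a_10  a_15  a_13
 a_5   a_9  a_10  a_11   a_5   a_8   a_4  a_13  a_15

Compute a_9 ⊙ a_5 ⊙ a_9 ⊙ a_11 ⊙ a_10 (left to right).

a_15

a_9 ⊙ a_5 = a_13
a_13 ⊙ a_9 = a_5
a_5 ⊙ a_11 = a_10
a_10 ⊙ a_10 = a_15
(Structurally, G here is isomorphic to the elementary abelian group (Z_2)^3.)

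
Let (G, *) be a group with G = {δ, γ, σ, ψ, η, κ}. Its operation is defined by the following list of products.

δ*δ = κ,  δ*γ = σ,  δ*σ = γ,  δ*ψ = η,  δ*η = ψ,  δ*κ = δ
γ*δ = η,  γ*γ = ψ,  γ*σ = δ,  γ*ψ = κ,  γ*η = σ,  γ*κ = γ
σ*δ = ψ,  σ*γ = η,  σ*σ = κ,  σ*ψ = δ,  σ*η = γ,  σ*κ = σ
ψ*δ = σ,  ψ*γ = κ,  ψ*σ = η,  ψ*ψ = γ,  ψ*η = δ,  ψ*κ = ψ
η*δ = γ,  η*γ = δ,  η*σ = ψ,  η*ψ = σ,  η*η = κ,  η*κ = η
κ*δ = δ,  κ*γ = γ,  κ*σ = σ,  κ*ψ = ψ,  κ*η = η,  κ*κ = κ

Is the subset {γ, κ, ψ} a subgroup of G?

{γ, κ, ψ} contains the identity κ.
Checking products: every product of two elements of {γ, κ, ψ} (read from the table) lies in {γ, κ, ψ}, so the set is closed.
In a finite group, a nonempty closed subset is a subgroup. So {γ, κ, ψ} ≤ G.

Yes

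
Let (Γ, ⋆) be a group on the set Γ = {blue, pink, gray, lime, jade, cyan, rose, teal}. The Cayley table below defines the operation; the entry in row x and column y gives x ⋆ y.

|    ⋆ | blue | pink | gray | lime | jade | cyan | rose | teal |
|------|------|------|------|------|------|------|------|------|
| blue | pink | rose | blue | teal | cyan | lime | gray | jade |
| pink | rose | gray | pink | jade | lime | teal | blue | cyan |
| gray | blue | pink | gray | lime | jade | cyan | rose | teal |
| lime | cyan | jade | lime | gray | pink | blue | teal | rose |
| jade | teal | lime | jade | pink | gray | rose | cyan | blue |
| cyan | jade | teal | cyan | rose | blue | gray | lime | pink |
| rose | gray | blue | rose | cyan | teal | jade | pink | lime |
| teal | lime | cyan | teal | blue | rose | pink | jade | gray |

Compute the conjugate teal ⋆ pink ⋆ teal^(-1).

pink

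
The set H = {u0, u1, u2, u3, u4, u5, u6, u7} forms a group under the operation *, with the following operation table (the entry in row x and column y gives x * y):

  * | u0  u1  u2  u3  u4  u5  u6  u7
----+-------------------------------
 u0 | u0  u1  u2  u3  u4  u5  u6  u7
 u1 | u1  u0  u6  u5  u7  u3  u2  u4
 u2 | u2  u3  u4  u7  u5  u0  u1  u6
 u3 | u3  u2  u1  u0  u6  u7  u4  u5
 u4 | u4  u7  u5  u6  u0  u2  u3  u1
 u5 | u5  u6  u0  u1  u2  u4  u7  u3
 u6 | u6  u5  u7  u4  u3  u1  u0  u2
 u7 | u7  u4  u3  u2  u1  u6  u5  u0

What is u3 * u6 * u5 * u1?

u3 * u6 = u4
u4 * u5 = u2
u2 * u1 = u3

u3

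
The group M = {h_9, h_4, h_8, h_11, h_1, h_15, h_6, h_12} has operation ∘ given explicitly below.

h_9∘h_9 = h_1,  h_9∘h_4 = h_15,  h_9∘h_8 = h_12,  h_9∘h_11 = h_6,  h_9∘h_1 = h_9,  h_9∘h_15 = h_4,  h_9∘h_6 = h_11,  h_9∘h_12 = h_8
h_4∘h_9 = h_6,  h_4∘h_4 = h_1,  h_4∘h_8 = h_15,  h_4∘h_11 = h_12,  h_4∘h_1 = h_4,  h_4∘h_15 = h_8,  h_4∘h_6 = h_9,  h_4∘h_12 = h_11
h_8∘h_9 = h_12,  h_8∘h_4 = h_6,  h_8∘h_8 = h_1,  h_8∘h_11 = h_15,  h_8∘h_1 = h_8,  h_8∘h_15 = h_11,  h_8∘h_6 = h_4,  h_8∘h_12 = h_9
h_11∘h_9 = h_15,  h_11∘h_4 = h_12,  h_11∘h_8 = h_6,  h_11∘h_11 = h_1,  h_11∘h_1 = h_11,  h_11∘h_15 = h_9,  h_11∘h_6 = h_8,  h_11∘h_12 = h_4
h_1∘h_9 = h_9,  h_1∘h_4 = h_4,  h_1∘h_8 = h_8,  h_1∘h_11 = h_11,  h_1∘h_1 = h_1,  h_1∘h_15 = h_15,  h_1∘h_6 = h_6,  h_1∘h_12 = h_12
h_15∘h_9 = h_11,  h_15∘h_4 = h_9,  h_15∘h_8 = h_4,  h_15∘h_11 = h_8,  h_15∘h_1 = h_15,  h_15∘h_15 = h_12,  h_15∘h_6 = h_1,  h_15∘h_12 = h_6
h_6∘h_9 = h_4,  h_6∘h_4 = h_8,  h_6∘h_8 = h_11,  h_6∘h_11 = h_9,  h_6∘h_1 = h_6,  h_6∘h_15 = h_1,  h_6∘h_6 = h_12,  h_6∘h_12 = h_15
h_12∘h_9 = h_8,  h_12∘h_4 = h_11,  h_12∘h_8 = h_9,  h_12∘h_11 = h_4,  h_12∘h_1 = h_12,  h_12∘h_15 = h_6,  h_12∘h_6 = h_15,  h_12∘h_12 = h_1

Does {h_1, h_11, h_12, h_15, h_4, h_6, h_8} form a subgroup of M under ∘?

No

h_6 ∘ h_11 = h_9, which is not in {h_1, h_11, h_12, h_15, h_4, h_6, h_8}.
The subset is not closed under ∘, so it is not a subgroup.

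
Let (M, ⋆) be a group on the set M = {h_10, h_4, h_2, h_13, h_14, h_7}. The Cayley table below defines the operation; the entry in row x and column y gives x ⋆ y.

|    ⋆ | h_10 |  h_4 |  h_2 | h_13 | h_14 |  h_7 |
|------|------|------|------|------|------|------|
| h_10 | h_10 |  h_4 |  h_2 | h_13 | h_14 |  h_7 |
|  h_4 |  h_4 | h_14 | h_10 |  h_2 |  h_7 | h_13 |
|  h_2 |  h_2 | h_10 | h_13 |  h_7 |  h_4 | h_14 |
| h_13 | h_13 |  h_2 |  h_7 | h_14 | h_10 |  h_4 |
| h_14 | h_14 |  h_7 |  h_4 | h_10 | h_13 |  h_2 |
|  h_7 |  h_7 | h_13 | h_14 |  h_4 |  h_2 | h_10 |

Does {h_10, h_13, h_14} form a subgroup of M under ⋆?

{h_10, h_13, h_14} contains the identity h_10.
Checking products: every product of two elements of {h_10, h_13, h_14} (read from the table) lies in {h_10, h_13, h_14}, so the set is closed.
In a finite group, a nonempty closed subset is a subgroup. So {h_10, h_13, h_14} ≤ M.

Yes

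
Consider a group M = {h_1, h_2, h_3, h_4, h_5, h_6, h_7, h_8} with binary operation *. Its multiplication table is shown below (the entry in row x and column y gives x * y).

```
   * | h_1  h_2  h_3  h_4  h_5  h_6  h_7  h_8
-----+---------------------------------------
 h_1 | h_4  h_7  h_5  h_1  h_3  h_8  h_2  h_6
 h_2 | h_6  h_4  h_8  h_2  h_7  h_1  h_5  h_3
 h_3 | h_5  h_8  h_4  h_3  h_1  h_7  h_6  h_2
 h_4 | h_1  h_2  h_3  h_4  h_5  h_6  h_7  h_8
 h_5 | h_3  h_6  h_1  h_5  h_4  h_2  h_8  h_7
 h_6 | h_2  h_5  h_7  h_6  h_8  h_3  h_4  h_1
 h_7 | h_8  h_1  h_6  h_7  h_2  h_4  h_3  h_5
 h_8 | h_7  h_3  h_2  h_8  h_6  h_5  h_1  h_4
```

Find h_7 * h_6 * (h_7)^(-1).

h_6

The identity is h_4. In row h_7, the entry h_4 sits in column h_6, so h_7^(-1) = h_6.
h_7 * h_6 = h_4
h_4 * h_6 = h_6
(Structurally, M here is isomorphic to the dihedral group D_4.)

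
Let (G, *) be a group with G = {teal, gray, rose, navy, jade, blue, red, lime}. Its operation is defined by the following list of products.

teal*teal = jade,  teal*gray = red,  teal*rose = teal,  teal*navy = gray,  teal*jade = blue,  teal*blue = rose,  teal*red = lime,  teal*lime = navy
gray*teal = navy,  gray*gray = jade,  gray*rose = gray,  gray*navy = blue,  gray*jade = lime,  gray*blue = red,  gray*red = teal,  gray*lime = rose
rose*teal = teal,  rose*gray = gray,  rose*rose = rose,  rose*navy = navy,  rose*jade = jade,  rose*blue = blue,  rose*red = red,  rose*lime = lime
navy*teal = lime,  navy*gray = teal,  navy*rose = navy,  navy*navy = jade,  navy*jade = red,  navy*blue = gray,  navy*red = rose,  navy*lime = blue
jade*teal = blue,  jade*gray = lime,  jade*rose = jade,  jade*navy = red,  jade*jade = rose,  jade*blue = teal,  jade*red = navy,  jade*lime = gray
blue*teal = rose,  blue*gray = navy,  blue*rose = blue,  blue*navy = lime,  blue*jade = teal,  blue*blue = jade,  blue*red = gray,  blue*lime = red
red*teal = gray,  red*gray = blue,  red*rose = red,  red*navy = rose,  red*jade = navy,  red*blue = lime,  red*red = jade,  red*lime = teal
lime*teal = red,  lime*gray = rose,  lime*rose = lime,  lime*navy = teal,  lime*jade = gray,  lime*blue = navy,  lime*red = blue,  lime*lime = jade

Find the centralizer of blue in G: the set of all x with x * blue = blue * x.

Compare row blue with column blue entry by entry.
teal * blue = rose = blue * teal, so teal commutes with blue.
red * blue = lime but blue * red = gray, so red does not.
Collecting the elements that commute with blue: C(blue) = {blue, jade, rose, teal}.

{blue, jade, rose, teal}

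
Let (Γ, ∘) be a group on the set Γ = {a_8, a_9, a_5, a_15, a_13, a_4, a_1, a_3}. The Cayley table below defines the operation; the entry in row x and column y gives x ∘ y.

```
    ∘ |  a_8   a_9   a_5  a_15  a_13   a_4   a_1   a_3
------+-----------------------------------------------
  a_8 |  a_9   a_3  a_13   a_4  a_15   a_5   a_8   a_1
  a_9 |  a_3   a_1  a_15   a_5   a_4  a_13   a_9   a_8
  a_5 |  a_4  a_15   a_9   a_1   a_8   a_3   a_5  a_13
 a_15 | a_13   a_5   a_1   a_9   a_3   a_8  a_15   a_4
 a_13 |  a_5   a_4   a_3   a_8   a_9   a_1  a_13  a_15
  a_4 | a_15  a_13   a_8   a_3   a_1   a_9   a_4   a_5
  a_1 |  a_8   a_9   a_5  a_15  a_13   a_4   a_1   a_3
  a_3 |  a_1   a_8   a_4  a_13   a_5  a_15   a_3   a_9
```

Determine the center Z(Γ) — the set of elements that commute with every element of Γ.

An element z is central iff its row equals its column in the table.
For a_15: a_15 ∘ a_3 = a_4 ≠ a_13 = a_3 ∘ a_15, so a_15 ∉ Z.
Checking each element this way leaves Z(Γ) = {a_1, a_9}.

{a_1, a_9}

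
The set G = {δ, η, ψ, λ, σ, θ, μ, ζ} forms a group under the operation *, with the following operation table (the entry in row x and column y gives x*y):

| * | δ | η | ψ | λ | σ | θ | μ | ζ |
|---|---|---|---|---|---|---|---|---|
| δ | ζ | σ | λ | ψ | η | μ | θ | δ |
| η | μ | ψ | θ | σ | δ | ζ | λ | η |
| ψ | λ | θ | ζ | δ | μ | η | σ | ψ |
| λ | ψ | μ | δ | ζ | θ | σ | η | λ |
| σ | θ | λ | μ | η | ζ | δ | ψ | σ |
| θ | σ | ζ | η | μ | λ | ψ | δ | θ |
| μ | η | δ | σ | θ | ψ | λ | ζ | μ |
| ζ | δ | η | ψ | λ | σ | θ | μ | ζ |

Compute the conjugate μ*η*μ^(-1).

The identity is ζ. In row μ, the entry ζ sits in column μ, so μ^(-1) = μ.
μ*η = δ
δ*μ = θ

θ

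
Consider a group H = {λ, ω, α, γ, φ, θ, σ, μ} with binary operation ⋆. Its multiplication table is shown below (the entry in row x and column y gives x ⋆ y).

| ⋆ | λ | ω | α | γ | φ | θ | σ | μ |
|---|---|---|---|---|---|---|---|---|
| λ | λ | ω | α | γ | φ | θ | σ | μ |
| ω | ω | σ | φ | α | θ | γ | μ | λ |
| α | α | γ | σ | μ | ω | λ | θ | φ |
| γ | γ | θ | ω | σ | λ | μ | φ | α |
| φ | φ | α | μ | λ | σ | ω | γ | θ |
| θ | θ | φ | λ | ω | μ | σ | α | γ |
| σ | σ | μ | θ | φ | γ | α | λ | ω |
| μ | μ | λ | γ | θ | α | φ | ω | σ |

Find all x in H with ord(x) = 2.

{σ}

Identity is λ. Compute the order of each non-identity element by repeated multiplication:
  ω: ω → σ → μ → λ  (order 4)
  α: α → σ → θ → λ  (order 4)
  γ: γ → σ → φ → λ  (order 4)
  φ: φ → σ → γ → λ  (order 4)
  θ: θ → σ → α → λ  (order 4)
  σ: σ → λ  (order 2)
  μ: μ → σ → ω → λ  (order 4)
Elements of order 2: {σ}.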